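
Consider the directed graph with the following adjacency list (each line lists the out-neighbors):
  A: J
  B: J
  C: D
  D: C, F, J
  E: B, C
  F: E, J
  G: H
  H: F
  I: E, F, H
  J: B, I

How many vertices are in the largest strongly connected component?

{B, C, D, E, F, H, I, J} are all mutually reachable — one SCC of size 8.
{A} is an SCC by itself.
{G} is an SCC by itself.
The largest has 8 vertices.

8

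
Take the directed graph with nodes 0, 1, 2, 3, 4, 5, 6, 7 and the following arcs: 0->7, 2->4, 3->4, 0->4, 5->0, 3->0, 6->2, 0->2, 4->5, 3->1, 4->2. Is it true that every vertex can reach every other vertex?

No

There is no directed path from 0 to 6, so the graph is not strongly connected.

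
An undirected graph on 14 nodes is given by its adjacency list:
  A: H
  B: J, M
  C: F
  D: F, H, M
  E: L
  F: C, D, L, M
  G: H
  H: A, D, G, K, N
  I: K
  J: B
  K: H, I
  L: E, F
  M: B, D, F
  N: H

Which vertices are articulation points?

B, D, F, H, K, L, M

Removing B increases the component count from 1 to 2, so B is a cut vertex.
Removing D increases the component count from 1 to 2, so D is a cut vertex.
Removing F increases the component count from 1 to 3, so F is a cut vertex.
Likewise H, K, L, M are cut vertices.
By contrast removing C leaves 1 component; it is not a cut vertex. No other vertex is a cut vertex either.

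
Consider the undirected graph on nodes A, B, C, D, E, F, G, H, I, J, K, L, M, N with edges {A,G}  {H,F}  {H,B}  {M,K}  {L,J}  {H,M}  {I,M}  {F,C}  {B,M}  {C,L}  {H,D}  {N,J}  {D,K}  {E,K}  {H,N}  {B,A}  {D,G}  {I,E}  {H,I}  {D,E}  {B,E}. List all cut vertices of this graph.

H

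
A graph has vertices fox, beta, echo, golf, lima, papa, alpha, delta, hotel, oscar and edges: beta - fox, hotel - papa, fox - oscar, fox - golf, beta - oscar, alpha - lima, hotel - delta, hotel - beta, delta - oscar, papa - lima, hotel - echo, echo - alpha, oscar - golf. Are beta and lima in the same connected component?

Yes

From beta we can reach fox, beta, echo, golf, lima, papa, alpha, delta, hotel, oscar, which includes lima.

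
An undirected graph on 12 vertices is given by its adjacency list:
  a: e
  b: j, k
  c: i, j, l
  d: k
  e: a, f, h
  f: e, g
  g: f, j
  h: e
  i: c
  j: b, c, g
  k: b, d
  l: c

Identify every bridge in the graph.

removing d-k disconnects d from k; removing j-g disconnects j from g; removing f-e disconnects f from e; removing h-e disconnects h from e — these are bridges.
In total 11 edges are bridges.

a-e, b-j, b-k, c-i, c-j, c-l, d-k, e-f, e-h, f-g, g-j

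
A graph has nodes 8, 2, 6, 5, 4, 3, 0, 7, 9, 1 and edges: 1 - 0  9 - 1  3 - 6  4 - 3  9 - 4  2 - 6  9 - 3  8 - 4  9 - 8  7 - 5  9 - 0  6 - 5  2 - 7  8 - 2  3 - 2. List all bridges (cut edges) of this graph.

The edges on the cycle 9-1-0-9 are not bridges since each lies on that cycle.
Every edge lies on some cycle, so there are no bridges.

none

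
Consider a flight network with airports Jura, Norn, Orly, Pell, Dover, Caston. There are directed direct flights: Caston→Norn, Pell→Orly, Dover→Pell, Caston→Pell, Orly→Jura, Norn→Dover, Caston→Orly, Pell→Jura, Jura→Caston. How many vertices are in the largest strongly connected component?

6

{Jura, Norn, Orly, Pell, Dover, Caston} are all mutually reachable — one SCC of size 6.
The largest has 6 vertices.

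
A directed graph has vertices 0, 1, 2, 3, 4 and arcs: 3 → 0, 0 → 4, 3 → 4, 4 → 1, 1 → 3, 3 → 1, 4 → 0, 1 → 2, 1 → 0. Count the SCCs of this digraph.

2

{0, 1, 3, 4} are all mutually reachable — one SCC of size 4.
{2} is an SCC by itself.
That gives 2 strongly connected components.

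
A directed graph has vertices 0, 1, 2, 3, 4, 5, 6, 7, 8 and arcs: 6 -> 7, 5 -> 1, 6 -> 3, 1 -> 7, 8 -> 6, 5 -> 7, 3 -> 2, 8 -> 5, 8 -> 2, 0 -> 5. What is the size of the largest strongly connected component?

{8} is an SCC by itself.
{6} is an SCC by itself.
{2} is an SCC by itself.
{4} is an SCC by itself.
{1} is an SCC by itself.
(and 4 more singleton SCCs)
The largest has 1 vertex.

1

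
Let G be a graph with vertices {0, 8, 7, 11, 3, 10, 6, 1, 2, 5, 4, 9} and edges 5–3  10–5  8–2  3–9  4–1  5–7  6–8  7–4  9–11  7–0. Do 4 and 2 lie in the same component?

No

The component containing 4 is {0, 1, 3, 4, 5, 7, 9, 10, 11}, and 2 is not in it.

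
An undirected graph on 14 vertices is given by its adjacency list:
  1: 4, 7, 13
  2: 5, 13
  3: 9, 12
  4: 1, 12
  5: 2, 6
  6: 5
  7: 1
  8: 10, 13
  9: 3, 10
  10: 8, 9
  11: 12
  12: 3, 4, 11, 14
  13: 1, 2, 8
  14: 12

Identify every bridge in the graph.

The edges on the cycle 12-4-1-13-8-10-9-3-12 are not bridges since each lies on that cycle.
But removing 5-6 disconnects 5 from 6; removing 2-5 disconnects 2 from 5; removing 1-7 disconnects 1 from 7; removing 12-11 disconnects 12 from 11 — these are bridges.
In total 6 edges are bridges.

1-7, 11-12, 12-14, 13-2, 2-5, 5-6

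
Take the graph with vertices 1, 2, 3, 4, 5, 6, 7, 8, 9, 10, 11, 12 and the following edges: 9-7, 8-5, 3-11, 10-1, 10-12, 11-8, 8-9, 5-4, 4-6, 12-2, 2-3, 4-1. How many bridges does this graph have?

3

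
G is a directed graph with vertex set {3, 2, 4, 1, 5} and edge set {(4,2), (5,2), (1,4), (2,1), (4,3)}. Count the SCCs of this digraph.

3

{1, 2, 4} are all mutually reachable — one SCC of size 3.
{5} is an SCC by itself.
{3} is an SCC by itself.
That gives 3 strongly connected components.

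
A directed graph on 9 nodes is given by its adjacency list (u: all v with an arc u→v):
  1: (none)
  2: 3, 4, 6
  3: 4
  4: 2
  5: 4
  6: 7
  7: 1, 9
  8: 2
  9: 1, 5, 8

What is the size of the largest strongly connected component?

8

{2, 3, 4, 5, 6, 7, 8, 9} are all mutually reachable — one SCC of size 8.
{1} is an SCC by itself.
The largest has 8 vertices.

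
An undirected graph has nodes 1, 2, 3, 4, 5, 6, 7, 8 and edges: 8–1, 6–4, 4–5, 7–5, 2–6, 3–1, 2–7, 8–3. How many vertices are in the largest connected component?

Starting from 1 we can reach 1, 3, 8. That is one component of size 3.
Starting from 2 we can reach 2, 4, 5, 6, 7. That is one component of size 5.
The largest has 5 vertices.

5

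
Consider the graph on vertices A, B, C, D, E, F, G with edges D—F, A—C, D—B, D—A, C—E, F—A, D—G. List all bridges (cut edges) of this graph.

The edges on the cycle D-F-A-D are not bridges since each lies on that cycle.
But removing C—E disconnects C from E; removing A—C disconnects A from C; removing D—B disconnects D from B; removing D—G disconnects D from G — these are bridges.

A-C, B-D, C-E, D-G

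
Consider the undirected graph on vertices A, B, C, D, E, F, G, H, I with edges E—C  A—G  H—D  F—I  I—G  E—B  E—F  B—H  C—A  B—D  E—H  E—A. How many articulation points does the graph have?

Removing E increases the component count from 1 to 2, so E is a cut vertex.
By contrast removing D leaves 1 component; it is not a cut vertex. No other vertex is a cut vertex either.

1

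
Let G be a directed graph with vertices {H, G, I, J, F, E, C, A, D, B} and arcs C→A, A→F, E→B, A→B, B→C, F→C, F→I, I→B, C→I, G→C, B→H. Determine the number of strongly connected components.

{A, B, C, F, I} are all mutually reachable — one SCC of size 5.
{G} is an SCC by itself.
{H} is an SCC by itself.
{D} is an SCC by itself.
{J} is an SCC by itself.
(and 1 more singleton SCC)
That gives 6 strongly connected components.

6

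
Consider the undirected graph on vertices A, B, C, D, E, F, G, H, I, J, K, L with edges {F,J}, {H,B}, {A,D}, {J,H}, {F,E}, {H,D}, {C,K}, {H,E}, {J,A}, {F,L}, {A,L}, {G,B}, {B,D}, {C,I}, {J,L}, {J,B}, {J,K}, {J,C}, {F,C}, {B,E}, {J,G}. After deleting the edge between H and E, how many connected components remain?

1

H and E are still connected via H-B-E, so the component count stays at 1.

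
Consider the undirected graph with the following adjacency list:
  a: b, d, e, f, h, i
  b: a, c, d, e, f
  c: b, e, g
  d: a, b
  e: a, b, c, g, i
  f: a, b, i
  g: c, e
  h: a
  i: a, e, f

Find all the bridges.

a-h

The edges on the cycle a-i-f-a are not bridges since each lies on that cycle.
But removing a-h disconnects a from h — this is a bridge.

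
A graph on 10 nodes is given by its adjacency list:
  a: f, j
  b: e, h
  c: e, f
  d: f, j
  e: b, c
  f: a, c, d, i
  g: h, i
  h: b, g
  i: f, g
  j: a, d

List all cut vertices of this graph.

f

Removing f increases the component count from 1 to 2, so f is a cut vertex.
By contrast removing b leaves 1 component; it is not a cut vertex. No other vertex is a cut vertex either.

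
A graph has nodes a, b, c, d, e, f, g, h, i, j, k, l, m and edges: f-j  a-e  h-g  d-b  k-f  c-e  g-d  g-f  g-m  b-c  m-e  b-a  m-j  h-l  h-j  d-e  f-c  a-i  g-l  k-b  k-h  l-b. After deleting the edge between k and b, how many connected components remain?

k and b are still connected via k-h-l-b, so the component count stays at 1.

1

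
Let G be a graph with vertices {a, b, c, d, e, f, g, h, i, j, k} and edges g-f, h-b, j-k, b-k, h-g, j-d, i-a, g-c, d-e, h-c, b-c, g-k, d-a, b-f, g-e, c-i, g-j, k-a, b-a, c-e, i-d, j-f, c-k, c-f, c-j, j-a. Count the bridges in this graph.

The edges on the cycle h-b-c-h are not bridges since each lies on that cycle.
Every edge lies on some cycle, so there are no bridges.

0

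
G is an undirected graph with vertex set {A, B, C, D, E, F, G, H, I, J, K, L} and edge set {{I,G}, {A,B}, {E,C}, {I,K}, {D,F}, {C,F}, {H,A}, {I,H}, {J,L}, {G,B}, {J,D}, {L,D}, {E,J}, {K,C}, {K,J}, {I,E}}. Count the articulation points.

Removing I increases the component count from 1 to 2, so I is a cut vertex.
By contrast removing B leaves 1 component; it is not a cut vertex. No other vertex is a cut vertex either.

1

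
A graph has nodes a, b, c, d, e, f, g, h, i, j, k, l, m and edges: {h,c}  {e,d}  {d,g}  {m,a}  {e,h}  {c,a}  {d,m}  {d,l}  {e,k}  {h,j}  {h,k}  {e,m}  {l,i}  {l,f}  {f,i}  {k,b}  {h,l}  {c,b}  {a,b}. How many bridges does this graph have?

2

The edges on the cycle e-h-c-b-a-m-e are not bridges since each lies on that cycle.
But removing d–g disconnects d from g; removing h–j disconnects h from j — these are bridges.
That makes 2 bridges.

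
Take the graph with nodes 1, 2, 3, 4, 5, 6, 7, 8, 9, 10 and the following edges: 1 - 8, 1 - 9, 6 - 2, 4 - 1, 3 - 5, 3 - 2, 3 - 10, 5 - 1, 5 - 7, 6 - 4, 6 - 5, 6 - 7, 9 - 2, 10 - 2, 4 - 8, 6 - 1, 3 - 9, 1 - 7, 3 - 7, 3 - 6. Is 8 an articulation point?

No

Deleting 8 leaves 1 component (was 1) (its neighbors 1, 4 remain connected to each other), so 8 is not a cut vertex.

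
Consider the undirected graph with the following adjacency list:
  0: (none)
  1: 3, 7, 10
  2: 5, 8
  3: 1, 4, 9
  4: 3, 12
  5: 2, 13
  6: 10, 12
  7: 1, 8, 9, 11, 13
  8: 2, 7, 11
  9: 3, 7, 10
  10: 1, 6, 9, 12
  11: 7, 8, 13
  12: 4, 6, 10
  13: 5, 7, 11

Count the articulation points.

Removing 7 increases the component count from 2 to 3, so 7 is a cut vertex.
By contrast removing 3 leaves 2 components; it is not a cut vertex. No other vertex is a cut vertex either.

1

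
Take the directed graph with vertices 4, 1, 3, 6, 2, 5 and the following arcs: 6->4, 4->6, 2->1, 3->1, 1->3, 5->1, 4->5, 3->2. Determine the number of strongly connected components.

3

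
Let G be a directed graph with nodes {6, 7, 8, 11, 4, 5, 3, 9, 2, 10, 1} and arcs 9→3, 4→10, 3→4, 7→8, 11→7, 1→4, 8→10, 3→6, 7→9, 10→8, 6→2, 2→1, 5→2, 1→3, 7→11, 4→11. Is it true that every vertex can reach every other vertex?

No

There is no directed path from 8 to 5, so the graph is not strongly connected.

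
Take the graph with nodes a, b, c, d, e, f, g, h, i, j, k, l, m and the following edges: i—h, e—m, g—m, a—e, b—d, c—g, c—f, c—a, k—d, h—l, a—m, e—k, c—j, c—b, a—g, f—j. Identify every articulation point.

Removing c increases the component count from 2 to 3, so c is a cut vertex.
Removing h increases the component count from 2 to 3, so h is a cut vertex.
By contrast removing d leaves 2 components; it is not a cut vertex. No other vertex is a cut vertex either.

c, h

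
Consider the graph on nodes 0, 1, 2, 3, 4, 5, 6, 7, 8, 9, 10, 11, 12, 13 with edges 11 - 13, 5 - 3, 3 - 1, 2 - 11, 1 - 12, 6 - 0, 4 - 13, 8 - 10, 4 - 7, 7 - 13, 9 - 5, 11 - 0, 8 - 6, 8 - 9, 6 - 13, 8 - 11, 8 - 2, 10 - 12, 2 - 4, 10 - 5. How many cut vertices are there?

1

Removing 8 increases the component count from 1 to 2, so 8 is a cut vertex.
By contrast removing 9 leaves 1 component; it is not a cut vertex. No other vertex is a cut vertex either.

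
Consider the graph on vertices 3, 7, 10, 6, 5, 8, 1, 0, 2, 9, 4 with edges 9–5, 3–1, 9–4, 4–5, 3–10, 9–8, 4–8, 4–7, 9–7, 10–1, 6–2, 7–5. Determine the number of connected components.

0 is isolated — a component by itself.
Starting from 2 we can reach 2, 6. That is one component of size 2.
Starting from 1 we can reach 1, 3, 10. That is one component of size 3.
Starting from 4 we can reach 4, 5, 7, 8, 9. That is one component of size 5.
Total: 4 components.

4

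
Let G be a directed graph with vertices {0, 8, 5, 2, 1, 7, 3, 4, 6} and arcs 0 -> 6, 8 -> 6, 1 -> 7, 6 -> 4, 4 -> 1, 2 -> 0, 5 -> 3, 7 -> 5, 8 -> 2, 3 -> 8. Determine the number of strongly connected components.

{0, 1, 2, 3, 4, 5, 6, 7, 8} are all mutually reachable — one SCC of size 9.
That gives 1 strongly connected component.

1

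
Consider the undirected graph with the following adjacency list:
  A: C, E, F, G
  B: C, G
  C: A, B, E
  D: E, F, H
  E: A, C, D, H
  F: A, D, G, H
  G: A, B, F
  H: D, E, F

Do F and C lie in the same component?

Yes

From F we can reach A, B, C, D, E, F, G, H, which includes C.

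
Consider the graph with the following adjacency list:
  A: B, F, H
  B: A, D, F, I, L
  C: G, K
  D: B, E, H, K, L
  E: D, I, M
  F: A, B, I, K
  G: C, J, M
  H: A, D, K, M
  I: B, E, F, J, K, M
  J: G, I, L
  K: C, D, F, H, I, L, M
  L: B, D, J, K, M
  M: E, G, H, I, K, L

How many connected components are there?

Starting from A we can reach A, B, C, D, E, F, G, H, I, J, K, L, M. That is one component of size 13.
Total: 1 component.

1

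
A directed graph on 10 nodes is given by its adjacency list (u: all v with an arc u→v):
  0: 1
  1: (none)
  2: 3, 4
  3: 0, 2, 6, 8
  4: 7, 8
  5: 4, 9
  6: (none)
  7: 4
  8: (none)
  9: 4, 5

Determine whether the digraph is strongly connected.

No

There is no directed path from 9 to 3, so the graph is not strongly connected.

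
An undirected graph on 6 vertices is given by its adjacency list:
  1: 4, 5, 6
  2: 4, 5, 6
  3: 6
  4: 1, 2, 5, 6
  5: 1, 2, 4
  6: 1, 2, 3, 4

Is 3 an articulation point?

No

Deleting 3 leaves 1 component (was 1), so 3 is not a cut vertex.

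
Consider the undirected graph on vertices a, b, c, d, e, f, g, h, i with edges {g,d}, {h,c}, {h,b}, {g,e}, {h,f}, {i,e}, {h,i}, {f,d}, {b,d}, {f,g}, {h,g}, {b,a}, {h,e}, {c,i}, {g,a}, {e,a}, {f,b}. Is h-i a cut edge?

After removing h-i, the path h-c-i still connects them, so the edge is not a bridge.

No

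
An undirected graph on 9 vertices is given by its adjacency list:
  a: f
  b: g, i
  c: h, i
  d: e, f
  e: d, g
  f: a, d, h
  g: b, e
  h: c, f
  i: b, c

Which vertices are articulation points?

Removing f increases the component count from 1 to 2, so f is a cut vertex.
By contrast removing h leaves 1 component; it is not a cut vertex. No other vertex is a cut vertex either.

f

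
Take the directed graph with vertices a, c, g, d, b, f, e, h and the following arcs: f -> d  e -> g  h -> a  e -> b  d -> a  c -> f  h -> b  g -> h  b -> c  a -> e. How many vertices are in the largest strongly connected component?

8

{a, b, c, d, e, f, g, h} are all mutually reachable — one SCC of size 8.
The largest has 8 vertices.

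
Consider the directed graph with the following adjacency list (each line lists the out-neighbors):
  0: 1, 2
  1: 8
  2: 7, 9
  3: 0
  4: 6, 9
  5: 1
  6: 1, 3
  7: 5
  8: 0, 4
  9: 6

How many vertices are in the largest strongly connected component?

{0, 1, 2, 3, 4, 5, 6, 7, 8, 9} are all mutually reachable — one SCC of size 10.
The largest has 10 vertices.

10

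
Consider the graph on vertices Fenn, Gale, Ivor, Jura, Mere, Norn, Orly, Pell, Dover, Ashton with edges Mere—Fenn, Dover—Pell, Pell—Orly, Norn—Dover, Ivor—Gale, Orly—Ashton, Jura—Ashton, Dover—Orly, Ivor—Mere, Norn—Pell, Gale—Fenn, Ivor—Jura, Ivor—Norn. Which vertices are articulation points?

Ivor

Removing Ivor increases the component count from 1 to 2, so Ivor is a cut vertex.
By contrast removing Pell leaves 1 component; it is not a cut vertex. No other vertex is a cut vertex either.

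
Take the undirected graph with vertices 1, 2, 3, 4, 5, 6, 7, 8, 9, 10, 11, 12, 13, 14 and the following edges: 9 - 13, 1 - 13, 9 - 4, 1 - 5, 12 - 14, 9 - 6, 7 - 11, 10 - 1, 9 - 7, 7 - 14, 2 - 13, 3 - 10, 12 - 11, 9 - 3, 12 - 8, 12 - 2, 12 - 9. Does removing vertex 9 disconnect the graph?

Deleting 9 raises the number of components from 1 to 3, so 9 is a cut vertex.

Yes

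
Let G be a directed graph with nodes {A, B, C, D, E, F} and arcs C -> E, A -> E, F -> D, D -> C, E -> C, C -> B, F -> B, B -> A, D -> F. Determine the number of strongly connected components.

2

{A, B, C, E} are all mutually reachable — one SCC of size 4.
{D, F} are all mutually reachable — one SCC of size 2.
That gives 2 strongly connected components.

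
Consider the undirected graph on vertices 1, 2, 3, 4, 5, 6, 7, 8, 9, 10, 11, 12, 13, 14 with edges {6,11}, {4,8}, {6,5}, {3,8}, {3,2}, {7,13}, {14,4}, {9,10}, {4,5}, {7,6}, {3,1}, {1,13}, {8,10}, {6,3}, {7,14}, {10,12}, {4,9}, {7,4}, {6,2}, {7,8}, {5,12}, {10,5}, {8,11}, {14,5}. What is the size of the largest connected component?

Starting from 1 we can reach 1, 2, 3, 4, 5, 6, 7, 8, 9, 10, 11, 12, 13, 14. That is one component of size 14.
The largest has 14 vertices.

14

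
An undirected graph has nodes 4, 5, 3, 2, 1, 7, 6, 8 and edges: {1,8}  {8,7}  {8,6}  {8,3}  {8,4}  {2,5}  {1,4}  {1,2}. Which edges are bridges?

The edges on the cycle 1-8-4-1 are not bridges since each lies on that cycle.
But removing 2—5 disconnects 2 from 5; removing 8—3 disconnects 8 from 3; removing 1—2 disconnects 1 from 2; removing 8—6 disconnects 8 from 6 — these are bridges.
In total 5 edges are bridges.

1-2, 2-5, 3-8, 6-8, 7-8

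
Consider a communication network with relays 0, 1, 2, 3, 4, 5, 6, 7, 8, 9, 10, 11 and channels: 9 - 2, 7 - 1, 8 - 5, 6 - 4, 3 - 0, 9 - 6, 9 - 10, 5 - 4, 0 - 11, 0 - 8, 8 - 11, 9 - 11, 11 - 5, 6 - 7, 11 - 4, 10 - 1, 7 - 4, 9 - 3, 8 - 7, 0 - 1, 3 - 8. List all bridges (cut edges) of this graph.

The edges on the cycle 9-6-7-8-0-3-9 are not bridges since each lies on that cycle.
But removing 9 - 2 disconnects 9 from 2 — this is a bridge.

2-9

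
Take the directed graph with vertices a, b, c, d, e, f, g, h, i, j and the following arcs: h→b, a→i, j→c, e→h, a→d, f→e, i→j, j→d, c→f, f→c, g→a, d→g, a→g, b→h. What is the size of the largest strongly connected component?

5

{a, d, g, i, j} are all mutually reachable — one SCC of size 5.
{b, h} are all mutually reachable — one SCC of size 2.
{c, f} are all mutually reachable — one SCC of size 2.
{e} is an SCC by itself.
The largest has 5 vertices.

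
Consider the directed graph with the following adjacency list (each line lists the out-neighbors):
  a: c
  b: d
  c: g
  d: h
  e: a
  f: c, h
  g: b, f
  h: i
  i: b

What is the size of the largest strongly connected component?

4

{b, d, h, i} are all mutually reachable — one SCC of size 4.
{c, f, g} are all mutually reachable — one SCC of size 3.
{e} is an SCC by itself.
{a} is an SCC by itself.
The largest has 4 vertices.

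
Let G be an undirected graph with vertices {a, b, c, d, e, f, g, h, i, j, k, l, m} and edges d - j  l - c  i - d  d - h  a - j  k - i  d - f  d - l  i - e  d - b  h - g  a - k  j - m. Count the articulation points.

Removing d increases the component count from 1 to 5, so d is a cut vertex.
Removing h increases the component count from 1 to 2, so h is a cut vertex.
Removing i increases the component count from 1 to 2, so i is a cut vertex.
Likewise j, l are cut vertices.
By contrast removing a leaves 1 component; it is not a cut vertex. No other vertex is a cut vertex either.

5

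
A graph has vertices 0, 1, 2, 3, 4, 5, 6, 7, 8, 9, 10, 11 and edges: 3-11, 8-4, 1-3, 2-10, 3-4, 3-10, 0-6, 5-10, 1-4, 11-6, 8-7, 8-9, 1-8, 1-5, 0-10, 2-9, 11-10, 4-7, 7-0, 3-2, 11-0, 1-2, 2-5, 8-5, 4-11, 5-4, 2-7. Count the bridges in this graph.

0

The edges on the cycle 8-5-4-11-0-7-8 are not bridges since each lies on that cycle.
Every edge lies on some cycle, so there are no bridges.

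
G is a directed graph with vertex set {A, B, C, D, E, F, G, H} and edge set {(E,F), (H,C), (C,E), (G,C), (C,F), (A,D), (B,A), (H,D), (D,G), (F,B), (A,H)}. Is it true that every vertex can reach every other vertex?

From H we can reach every vertex (A, B, C, D, E, F, G, H), and every vertex can reach H (A, B, C, D, E, F, G, H). So the whole graph is one strongly connected component.

Yes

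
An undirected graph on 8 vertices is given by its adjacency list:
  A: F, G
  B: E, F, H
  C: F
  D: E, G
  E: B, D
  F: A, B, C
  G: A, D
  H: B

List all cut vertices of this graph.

Removing B increases the component count from 1 to 2, so B is a cut vertex.
Removing F increases the component count from 1 to 2, so F is a cut vertex.
By contrast removing E leaves 1 component; it is not a cut vertex. No other vertex is a cut vertex either.

B, F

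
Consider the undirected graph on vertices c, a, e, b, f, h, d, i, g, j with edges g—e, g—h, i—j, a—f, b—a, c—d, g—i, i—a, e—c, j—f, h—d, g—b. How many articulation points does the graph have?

Removing g increases the component count from 1 to 2, so g is a cut vertex.
By contrast removing b leaves 1 component; it is not a cut vertex. No other vertex is a cut vertex either.

1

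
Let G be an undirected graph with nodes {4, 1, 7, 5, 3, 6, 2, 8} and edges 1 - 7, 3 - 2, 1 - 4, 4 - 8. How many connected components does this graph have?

4

6 is isolated — a component by itself.
5 is isolated — a component by itself.
Starting from 2 we can reach 2, 3. That is one component of size 2.
Starting from 1 we can reach 1, 4, 7, 8. That is one component of size 4.
Total: 4 components.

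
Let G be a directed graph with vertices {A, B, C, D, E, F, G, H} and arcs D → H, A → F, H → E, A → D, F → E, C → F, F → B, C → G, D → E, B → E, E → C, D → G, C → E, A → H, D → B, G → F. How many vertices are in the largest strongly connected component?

5

{B, C, E, F, G} are all mutually reachable — one SCC of size 5.
{D} is an SCC by itself.
{A} is an SCC by itself.
{H} is an SCC by itself.
The largest has 5 vertices.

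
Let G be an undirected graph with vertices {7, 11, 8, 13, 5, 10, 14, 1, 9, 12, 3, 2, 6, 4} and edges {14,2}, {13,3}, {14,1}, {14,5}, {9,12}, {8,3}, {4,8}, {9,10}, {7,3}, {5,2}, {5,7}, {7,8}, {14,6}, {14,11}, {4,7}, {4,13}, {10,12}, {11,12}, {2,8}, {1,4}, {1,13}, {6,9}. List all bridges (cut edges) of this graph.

The edges on the cycle 9-10-12-9 are not bridges since each lies on that cycle.
Every edge lies on some cycle, so there are no bridges.

none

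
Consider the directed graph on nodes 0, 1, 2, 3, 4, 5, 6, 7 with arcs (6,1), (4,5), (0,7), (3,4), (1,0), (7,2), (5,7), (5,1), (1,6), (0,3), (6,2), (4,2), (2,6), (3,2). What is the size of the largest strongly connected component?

{0, 1, 2, 3, 4, 5, 6, 7} are all mutually reachable — one SCC of size 8.
The largest has 8 vertices.

8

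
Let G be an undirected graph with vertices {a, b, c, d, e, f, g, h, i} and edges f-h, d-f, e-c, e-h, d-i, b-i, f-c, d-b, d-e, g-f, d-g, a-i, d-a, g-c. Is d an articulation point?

Yes

Deleting d raises the number of components from 1 to 2, so d is a cut vertex.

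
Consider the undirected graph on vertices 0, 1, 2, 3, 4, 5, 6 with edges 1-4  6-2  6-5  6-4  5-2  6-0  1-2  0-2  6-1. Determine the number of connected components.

2

3 is isolated — a component by itself.
Starting from 0 we can reach 0, 1, 2, 4, 5, 6. That is one component of size 6.
Total: 2 components.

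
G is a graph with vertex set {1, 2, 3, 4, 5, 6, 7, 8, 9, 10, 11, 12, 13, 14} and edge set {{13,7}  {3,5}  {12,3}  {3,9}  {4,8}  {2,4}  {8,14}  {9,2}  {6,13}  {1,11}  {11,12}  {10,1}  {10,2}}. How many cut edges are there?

The edges on the cycle 10-1-11-12-3-9-2-10 are not bridges since each lies on that cycle.
But removing 5—3 disconnects 5 from 3; removing 6—13 disconnects 6 from 13; removing 8—14 disconnects 8 from 14; removing 2—4 disconnects 2 from 4 — these are bridges.
In total 6 edges are bridges.

6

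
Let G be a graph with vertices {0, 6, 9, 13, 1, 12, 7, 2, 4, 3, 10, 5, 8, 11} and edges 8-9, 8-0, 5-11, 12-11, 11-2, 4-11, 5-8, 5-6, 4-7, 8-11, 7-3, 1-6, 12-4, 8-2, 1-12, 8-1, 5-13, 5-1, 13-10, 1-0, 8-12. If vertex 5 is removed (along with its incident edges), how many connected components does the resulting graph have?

2

With 5 gone, the remaining components are: {10, 13}; {0, 1, 2, 3, 4, 6, 7, 8, 9, 11, 12}.
That is 2 components.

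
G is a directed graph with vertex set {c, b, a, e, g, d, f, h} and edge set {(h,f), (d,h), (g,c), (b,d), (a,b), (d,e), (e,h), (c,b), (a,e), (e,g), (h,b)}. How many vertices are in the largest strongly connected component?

6

{b, c, d, e, g, h} are all mutually reachable — one SCC of size 6.
{f} is an SCC by itself.
{a} is an SCC by itself.
The largest has 6 vertices.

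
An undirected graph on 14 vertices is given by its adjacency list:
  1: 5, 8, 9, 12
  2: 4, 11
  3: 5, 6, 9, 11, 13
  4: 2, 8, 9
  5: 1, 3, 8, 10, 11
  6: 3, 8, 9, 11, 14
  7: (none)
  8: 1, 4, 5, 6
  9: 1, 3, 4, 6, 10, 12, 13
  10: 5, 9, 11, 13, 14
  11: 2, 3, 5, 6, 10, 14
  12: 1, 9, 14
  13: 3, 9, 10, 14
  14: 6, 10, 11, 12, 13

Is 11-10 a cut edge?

No

After removing 11-10, the path 11-5-10 still connects them, so the edge is not a bridge.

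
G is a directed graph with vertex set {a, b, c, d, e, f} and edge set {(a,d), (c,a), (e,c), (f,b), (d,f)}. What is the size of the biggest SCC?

{e} is an SCC by itself.
{c} is an SCC by itself.
{a} is an SCC by itself.
{b} is an SCC by itself.
{f} is an SCC by itself.
(and 1 more singleton SCC)
The largest has 1 vertex.

1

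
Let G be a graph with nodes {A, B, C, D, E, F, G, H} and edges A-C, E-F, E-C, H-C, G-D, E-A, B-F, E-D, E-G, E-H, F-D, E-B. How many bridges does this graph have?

0

The edges on the cycle E-A-C-E are not bridges since each lies on that cycle.
Every edge lies on some cycle, so there are no bridges.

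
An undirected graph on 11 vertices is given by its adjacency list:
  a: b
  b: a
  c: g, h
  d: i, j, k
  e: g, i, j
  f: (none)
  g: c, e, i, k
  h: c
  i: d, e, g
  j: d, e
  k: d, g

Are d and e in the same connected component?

From d we can reach c, d, e, g, h, i, j, k, which includes e.

Yes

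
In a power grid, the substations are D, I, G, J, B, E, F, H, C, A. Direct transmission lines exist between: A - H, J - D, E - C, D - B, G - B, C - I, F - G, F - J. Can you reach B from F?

Yes

From F we can reach B, D, F, G, J, which includes B.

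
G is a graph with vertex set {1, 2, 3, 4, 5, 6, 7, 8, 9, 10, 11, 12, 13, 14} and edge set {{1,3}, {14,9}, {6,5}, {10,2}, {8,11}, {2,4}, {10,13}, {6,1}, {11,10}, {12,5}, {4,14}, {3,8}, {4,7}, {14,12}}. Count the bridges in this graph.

The edges on the cycle 6-1-3-8-11-10-2-4-14-12-5-6 are not bridges since each lies on that cycle.
But removing 7–4 disconnects 7 from 4; removing 14–9 disconnects 14 from 9; removing 13–10 disconnects 13 from 10 — these are bridges.
That makes 3 bridges.

3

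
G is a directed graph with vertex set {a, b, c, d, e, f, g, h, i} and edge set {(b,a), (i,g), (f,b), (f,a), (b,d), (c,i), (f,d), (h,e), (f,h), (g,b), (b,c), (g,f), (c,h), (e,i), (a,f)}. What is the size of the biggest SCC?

{a, b, c, e, f, g, h, i} are all mutually reachable — one SCC of size 8.
{d} is an SCC by itself.
The largest has 8 vertices.

8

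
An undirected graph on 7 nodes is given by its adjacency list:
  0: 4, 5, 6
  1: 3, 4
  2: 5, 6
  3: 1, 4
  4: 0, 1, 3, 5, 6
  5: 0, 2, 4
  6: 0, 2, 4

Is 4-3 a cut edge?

No

After removing 4-3, the path 4-1-3 still connects them, so the edge is not a bridge.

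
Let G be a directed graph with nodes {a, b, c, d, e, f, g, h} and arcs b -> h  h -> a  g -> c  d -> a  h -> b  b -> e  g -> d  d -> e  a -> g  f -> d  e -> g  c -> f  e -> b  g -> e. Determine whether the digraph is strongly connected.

From g we can reach every vertex (a, b, c, d, e, f, g, h), and every vertex can reach g (a, b, c, d, e, f, g, h). So the whole graph is one strongly connected component.

Yes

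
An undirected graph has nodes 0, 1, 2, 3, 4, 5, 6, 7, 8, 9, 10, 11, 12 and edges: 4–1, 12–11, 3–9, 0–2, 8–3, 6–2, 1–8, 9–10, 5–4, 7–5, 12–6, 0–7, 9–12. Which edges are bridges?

10-9, 11-12

The edges on the cycle 0-7-5-4-1-8-3-9-12-6-2-0 are not bridges since each lies on that cycle.
But removing 10–9 disconnects 10 from 9; removing 12–11 disconnects 12 from 11 — these are bridges.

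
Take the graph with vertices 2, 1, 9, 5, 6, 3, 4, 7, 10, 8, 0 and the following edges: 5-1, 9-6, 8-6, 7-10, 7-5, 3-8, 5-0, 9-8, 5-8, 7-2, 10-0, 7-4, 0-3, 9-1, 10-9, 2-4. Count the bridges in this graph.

0

The edges on the cycle 7-2-4-7 are not bridges since each lies on that cycle.
Every edge lies on some cycle, so there are no bridges.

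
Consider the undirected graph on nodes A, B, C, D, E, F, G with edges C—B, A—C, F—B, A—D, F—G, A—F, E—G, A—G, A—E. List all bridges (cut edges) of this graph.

The edges on the cycle A-C-B-F-A are not bridges since each lies on that cycle.
But removing A—D disconnects A from D — this is a bridge.

A-D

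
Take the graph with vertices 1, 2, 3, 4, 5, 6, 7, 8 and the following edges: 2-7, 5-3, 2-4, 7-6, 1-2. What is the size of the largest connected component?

5

8 is isolated — a component by itself.
Starting from 3 we can reach 3, 5. That is one component of size 2.
Starting from 1 we can reach 1, 2, 4, 6, 7. That is one component of size 5.
The largest has 5 vertices.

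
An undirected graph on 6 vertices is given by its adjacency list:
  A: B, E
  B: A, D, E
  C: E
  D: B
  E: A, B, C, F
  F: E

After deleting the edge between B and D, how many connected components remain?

2

Before removal there is 1 component.
B-D is a bridge — removing it separates B's side from D's side.
After removal: 2 components.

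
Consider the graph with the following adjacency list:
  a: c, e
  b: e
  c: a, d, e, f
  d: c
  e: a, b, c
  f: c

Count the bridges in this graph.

3

The edges on the cycle a-c-e-a are not bridges since each lies on that cycle.
But removing c-d disconnects c from d; removing c-f disconnects c from f; removing e-b disconnects e from b — these are bridges.
That makes 3 bridges.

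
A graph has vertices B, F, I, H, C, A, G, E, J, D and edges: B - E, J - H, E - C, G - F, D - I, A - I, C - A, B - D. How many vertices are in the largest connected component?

6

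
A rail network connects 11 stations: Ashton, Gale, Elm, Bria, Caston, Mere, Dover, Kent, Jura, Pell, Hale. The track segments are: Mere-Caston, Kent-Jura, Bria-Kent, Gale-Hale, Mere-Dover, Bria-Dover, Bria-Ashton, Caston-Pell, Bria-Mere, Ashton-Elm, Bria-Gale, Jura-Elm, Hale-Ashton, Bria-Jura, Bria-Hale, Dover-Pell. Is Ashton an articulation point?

No

Deleting Ashton leaves 1 component (was 1) (its neighbors Elm, Bria, Hale remain connected to each other), so Ashton is not a cut vertex.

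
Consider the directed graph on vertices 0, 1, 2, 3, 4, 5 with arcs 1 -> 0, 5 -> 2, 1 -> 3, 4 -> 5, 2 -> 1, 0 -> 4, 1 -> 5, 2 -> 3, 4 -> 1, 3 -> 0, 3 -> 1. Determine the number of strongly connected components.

1

{0, 1, 2, 3, 4, 5} are all mutually reachable — one SCC of size 6.
That gives 1 strongly connected component.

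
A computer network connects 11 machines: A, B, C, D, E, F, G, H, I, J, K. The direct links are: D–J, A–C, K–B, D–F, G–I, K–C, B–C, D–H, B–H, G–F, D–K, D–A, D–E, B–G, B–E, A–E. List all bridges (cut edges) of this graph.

D-J, G-I

The edges on the cycle D-K-B-G-F-D are not bridges since each lies on that cycle.
But removing J–D disconnects J from D; removing I–G disconnects I from G — these are bridges.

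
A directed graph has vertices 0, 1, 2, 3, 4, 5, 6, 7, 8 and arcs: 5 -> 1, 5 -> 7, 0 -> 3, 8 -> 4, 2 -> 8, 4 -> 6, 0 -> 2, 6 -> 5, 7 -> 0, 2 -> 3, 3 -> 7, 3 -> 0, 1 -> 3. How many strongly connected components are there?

1

{0, 1, 2, 3, 4, 5, 6, 7, 8} are all mutually reachable — one SCC of size 9.
That gives 1 strongly connected component.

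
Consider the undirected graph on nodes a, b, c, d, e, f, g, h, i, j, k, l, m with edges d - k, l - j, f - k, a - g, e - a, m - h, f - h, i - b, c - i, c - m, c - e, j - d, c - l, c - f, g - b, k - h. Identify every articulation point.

c

Removing c increases the component count from 1 to 2, so c is a cut vertex.
By contrast removing m leaves 1 component; it is not a cut vertex. No other vertex is a cut vertex either.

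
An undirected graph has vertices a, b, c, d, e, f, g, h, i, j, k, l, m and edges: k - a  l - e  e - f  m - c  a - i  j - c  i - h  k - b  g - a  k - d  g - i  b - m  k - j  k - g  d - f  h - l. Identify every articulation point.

Removing k increases the component count from 1 to 2, so k is a cut vertex.
By contrast removing c leaves 1 component; it is not a cut vertex. No other vertex is a cut vertex either.

k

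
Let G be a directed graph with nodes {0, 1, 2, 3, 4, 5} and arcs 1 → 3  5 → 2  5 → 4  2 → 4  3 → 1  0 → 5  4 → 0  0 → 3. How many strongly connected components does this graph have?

2

{0, 2, 4, 5} are all mutually reachable — one SCC of size 4.
{1, 3} are all mutually reachable — one SCC of size 2.
That gives 2 strongly connected components.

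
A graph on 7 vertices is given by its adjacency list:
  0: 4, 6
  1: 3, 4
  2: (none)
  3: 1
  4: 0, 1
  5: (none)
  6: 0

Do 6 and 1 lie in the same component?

From 6 we can reach 0, 1, 3, 4, 6, which includes 1.

Yes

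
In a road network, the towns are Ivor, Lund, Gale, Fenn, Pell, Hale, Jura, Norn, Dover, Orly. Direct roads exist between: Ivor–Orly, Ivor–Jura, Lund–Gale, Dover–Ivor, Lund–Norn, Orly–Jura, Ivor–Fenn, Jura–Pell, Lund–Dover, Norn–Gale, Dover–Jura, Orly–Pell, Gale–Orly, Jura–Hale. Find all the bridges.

The edges on the cycle Lund-Norn-Gale-Orly-Jura-Dover-Lund are not bridges since each lies on that cycle.
But removing Hale–Jura disconnects Hale from Jura; removing Fenn–Ivor disconnects Fenn from Ivor — these are bridges.

Fenn-Ivor, Hale-Jura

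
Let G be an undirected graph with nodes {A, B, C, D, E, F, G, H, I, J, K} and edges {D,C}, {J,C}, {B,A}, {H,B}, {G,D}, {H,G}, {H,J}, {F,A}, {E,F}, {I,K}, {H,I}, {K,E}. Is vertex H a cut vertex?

Yes

Deleting H raises the number of components from 1 to 2, so H is a cut vertex.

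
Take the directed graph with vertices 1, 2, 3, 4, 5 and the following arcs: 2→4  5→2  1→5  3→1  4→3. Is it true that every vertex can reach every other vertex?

From 1 we can reach every vertex (1, 2, 3, 4, 5), and every vertex can reach 1 (1, 2, 3, 4, 5). So the whole graph is one strongly connected component.

Yes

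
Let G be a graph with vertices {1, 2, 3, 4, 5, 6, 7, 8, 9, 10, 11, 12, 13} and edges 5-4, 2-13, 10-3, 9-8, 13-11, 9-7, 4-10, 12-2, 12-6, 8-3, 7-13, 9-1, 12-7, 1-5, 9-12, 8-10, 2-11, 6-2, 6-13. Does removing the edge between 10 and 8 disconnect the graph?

No

After removing 10-8, the path 10-3-8 still connects them, so the edge is not a bridge.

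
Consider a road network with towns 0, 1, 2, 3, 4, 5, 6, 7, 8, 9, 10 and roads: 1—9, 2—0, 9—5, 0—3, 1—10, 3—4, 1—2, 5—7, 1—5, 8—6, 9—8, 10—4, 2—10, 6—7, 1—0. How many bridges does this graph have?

0

The edges on the cycle 1-9-8-6-7-5-1 are not bridges since each lies on that cycle.
Every edge lies on some cycle, so there are no bridges.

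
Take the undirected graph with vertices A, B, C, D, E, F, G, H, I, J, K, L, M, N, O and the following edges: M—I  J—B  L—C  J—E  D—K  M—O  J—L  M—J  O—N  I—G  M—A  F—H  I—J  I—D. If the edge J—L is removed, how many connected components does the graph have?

Before removal there are 2 components.
J—L is a bridge — removing it separates J's side from L's side.
After removal: 3 components.

3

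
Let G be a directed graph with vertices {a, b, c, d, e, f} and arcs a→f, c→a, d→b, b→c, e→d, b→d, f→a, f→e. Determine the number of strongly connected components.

1

{a, b, c, d, e, f} are all mutually reachable — one SCC of size 6.
That gives 1 strongly connected component.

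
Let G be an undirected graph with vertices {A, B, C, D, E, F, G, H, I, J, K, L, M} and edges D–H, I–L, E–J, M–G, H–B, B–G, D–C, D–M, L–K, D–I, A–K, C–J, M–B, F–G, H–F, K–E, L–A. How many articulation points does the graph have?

Removing D increases the component count from 1 to 2, so D is a cut vertex.
By contrast removing K leaves 1 component; it is not a cut vertex. No other vertex is a cut vertex either.

1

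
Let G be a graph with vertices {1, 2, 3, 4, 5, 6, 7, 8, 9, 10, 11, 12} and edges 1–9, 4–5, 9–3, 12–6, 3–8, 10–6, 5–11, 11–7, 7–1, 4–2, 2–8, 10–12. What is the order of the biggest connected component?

9

Starting from 6 we can reach 6, 10, 12. That is one component of size 3.
Starting from 1 we can reach 1, 2, 3, 4, 5, 7, 8, 9, 11. That is one component of size 9.
The largest has 9 vertices.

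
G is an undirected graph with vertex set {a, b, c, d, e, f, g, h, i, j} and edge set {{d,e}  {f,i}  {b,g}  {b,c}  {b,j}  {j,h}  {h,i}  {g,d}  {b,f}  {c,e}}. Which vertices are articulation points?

Removing b increases the component count from 2 to 3, so b is a cut vertex.
By contrast removing e leaves 2 components; it is not a cut vertex. No other vertex is a cut vertex either.

b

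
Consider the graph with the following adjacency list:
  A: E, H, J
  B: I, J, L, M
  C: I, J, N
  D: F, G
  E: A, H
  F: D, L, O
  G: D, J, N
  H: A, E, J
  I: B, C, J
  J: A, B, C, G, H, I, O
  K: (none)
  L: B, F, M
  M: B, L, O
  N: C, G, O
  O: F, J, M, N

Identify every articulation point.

Removing J increases the component count from 2 to 3, so J is a cut vertex.
By contrast removing L leaves 2 components; it is not a cut vertex. No other vertex is a cut vertex either.

J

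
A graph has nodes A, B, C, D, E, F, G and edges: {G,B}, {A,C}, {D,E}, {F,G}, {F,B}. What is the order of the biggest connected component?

3

Starting from A we can reach A, C. That is one component of size 2.
Starting from D we can reach D, E. That is one component of size 2.
Starting from B we can reach B, F, G. That is one component of size 3.
The largest has 3 vertices.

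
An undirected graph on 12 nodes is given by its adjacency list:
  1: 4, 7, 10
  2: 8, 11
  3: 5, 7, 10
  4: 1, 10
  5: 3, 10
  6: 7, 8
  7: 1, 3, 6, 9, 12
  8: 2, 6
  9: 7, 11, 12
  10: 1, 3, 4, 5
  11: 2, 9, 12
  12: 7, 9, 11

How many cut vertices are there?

1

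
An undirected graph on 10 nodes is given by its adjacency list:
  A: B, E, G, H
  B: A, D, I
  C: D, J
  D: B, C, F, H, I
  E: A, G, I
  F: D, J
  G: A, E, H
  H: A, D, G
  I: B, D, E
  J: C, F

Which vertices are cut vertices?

Removing D increases the component count from 1 to 2, so D is a cut vertex.
By contrast removing A leaves 1 component; it is not a cut vertex. No other vertex is a cut vertex either.

D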